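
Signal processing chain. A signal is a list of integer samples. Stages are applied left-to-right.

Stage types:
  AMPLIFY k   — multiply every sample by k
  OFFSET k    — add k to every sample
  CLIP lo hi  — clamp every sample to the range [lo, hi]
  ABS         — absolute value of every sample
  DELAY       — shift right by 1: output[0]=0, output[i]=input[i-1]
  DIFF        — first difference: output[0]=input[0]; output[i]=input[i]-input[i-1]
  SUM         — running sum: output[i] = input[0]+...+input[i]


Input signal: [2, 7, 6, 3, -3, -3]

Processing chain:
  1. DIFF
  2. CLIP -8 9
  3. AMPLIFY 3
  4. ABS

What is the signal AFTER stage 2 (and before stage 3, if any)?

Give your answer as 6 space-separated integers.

Input: [2, 7, 6, 3, -3, -3]
Stage 1 (DIFF): s[0]=2, 7-2=5, 6-7=-1, 3-6=-3, -3-3=-6, -3--3=0 -> [2, 5, -1, -3, -6, 0]
Stage 2 (CLIP -8 9): clip(2,-8,9)=2, clip(5,-8,9)=5, clip(-1,-8,9)=-1, clip(-3,-8,9)=-3, clip(-6,-8,9)=-6, clip(0,-8,9)=0 -> [2, 5, -1, -3, -6, 0]

Answer: 2 5 -1 -3 -6 0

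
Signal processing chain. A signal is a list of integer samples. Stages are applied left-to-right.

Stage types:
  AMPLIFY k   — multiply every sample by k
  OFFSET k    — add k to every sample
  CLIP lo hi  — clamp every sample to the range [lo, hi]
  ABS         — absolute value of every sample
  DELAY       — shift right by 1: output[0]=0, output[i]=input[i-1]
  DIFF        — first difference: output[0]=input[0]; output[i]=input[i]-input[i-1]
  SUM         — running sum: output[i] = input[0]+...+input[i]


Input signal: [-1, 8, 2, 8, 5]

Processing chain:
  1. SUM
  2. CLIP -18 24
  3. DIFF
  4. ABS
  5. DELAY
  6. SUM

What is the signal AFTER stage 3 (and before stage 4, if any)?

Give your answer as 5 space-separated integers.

Answer: -1 8 2 8 5

Derivation:
Input: [-1, 8, 2, 8, 5]
Stage 1 (SUM): sum[0..0]=-1, sum[0..1]=7, sum[0..2]=9, sum[0..3]=17, sum[0..4]=22 -> [-1, 7, 9, 17, 22]
Stage 2 (CLIP -18 24): clip(-1,-18,24)=-1, clip(7,-18,24)=7, clip(9,-18,24)=9, clip(17,-18,24)=17, clip(22,-18,24)=22 -> [-1, 7, 9, 17, 22]
Stage 3 (DIFF): s[0]=-1, 7--1=8, 9-7=2, 17-9=8, 22-17=5 -> [-1, 8, 2, 8, 5]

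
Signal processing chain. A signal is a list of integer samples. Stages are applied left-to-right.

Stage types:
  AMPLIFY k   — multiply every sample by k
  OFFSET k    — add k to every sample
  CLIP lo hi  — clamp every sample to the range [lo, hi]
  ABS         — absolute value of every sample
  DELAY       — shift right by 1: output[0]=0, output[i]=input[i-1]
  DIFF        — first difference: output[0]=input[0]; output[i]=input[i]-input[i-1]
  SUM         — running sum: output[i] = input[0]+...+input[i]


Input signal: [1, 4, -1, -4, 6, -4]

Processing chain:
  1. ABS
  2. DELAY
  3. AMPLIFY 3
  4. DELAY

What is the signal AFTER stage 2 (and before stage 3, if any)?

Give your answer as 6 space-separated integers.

Input: [1, 4, -1, -4, 6, -4]
Stage 1 (ABS): |1|=1, |4|=4, |-1|=1, |-4|=4, |6|=6, |-4|=4 -> [1, 4, 1, 4, 6, 4]
Stage 2 (DELAY): [0, 1, 4, 1, 4, 6] = [0, 1, 4, 1, 4, 6] -> [0, 1, 4, 1, 4, 6]

Answer: 0 1 4 1 4 6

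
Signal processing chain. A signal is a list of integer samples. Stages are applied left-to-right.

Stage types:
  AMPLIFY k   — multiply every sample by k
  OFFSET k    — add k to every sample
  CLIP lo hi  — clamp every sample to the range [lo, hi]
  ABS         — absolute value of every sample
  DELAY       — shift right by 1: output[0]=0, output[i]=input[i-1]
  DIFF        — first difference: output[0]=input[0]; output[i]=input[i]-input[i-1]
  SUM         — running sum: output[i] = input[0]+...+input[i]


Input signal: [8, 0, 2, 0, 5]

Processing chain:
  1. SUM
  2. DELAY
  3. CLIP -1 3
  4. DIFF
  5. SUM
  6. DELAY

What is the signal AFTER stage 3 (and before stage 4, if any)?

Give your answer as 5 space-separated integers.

Answer: 0 3 3 3 3

Derivation:
Input: [8, 0, 2, 0, 5]
Stage 1 (SUM): sum[0..0]=8, sum[0..1]=8, sum[0..2]=10, sum[0..3]=10, sum[0..4]=15 -> [8, 8, 10, 10, 15]
Stage 2 (DELAY): [0, 8, 8, 10, 10] = [0, 8, 8, 10, 10] -> [0, 8, 8, 10, 10]
Stage 3 (CLIP -1 3): clip(0,-1,3)=0, clip(8,-1,3)=3, clip(8,-1,3)=3, clip(10,-1,3)=3, clip(10,-1,3)=3 -> [0, 3, 3, 3, 3]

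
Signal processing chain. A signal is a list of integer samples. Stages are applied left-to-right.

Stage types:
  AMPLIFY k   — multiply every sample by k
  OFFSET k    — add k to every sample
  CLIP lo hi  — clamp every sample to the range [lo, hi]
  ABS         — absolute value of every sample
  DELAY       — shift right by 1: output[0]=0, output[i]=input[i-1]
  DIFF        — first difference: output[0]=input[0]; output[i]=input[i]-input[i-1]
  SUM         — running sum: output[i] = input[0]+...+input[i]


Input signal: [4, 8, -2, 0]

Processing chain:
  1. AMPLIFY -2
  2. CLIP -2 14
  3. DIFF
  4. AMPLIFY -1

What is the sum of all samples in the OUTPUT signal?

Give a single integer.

Input: [4, 8, -2, 0]
Stage 1 (AMPLIFY -2): 4*-2=-8, 8*-2=-16, -2*-2=4, 0*-2=0 -> [-8, -16, 4, 0]
Stage 2 (CLIP -2 14): clip(-8,-2,14)=-2, clip(-16,-2,14)=-2, clip(4,-2,14)=4, clip(0,-2,14)=0 -> [-2, -2, 4, 0]
Stage 3 (DIFF): s[0]=-2, -2--2=0, 4--2=6, 0-4=-4 -> [-2, 0, 6, -4]
Stage 4 (AMPLIFY -1): -2*-1=2, 0*-1=0, 6*-1=-6, -4*-1=4 -> [2, 0, -6, 4]
Output sum: 0

Answer: 0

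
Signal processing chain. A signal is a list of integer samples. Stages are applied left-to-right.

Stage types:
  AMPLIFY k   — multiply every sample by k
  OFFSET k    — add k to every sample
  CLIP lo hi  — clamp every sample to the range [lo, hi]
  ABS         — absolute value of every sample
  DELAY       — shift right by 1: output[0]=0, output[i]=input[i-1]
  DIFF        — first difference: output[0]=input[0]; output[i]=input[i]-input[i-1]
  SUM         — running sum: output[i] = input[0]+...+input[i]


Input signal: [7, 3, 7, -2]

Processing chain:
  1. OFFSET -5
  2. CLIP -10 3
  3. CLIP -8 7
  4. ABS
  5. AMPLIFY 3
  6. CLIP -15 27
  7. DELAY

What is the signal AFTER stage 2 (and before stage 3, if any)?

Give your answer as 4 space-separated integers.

Input: [7, 3, 7, -2]
Stage 1 (OFFSET -5): 7+-5=2, 3+-5=-2, 7+-5=2, -2+-5=-7 -> [2, -2, 2, -7]
Stage 2 (CLIP -10 3): clip(2,-10,3)=2, clip(-2,-10,3)=-2, clip(2,-10,3)=2, clip(-7,-10,3)=-7 -> [2, -2, 2, -7]

Answer: 2 -2 2 -7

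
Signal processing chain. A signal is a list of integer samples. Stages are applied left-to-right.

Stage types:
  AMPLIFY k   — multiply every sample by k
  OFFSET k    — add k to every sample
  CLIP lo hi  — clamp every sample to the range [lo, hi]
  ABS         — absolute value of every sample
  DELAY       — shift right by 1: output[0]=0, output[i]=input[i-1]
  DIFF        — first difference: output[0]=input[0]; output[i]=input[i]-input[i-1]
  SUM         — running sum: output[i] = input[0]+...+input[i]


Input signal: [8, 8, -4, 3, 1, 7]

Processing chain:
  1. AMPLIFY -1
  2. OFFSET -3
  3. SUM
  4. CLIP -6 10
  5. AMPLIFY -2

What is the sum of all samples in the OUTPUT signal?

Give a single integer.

Answer: 72

Derivation:
Input: [8, 8, -4, 3, 1, 7]
Stage 1 (AMPLIFY -1): 8*-1=-8, 8*-1=-8, -4*-1=4, 3*-1=-3, 1*-1=-1, 7*-1=-7 -> [-8, -8, 4, -3, -1, -7]
Stage 2 (OFFSET -3): -8+-3=-11, -8+-3=-11, 4+-3=1, -3+-3=-6, -1+-3=-4, -7+-3=-10 -> [-11, -11, 1, -6, -4, -10]
Stage 3 (SUM): sum[0..0]=-11, sum[0..1]=-22, sum[0..2]=-21, sum[0..3]=-27, sum[0..4]=-31, sum[0..5]=-41 -> [-11, -22, -21, -27, -31, -41]
Stage 4 (CLIP -6 10): clip(-11,-6,10)=-6, clip(-22,-6,10)=-6, clip(-21,-6,10)=-6, clip(-27,-6,10)=-6, clip(-31,-6,10)=-6, clip(-41,-6,10)=-6 -> [-6, -6, -6, -6, -6, -6]
Stage 5 (AMPLIFY -2): -6*-2=12, -6*-2=12, -6*-2=12, -6*-2=12, -6*-2=12, -6*-2=12 -> [12, 12, 12, 12, 12, 12]
Output sum: 72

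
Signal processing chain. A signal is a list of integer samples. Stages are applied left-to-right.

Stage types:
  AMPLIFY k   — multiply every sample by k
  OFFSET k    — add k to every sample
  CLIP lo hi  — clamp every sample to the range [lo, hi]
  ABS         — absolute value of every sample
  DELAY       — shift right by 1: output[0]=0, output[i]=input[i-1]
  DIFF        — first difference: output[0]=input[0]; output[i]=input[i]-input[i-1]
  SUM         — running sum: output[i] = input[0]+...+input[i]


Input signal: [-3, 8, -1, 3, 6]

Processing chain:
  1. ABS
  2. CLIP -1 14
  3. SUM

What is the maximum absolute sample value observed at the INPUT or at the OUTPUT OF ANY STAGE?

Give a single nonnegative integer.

Answer: 21

Derivation:
Input: [-3, 8, -1, 3, 6] (max |s|=8)
Stage 1 (ABS): |-3|=3, |8|=8, |-1|=1, |3|=3, |6|=6 -> [3, 8, 1, 3, 6] (max |s|=8)
Stage 2 (CLIP -1 14): clip(3,-1,14)=3, clip(8,-1,14)=8, clip(1,-1,14)=1, clip(3,-1,14)=3, clip(6,-1,14)=6 -> [3, 8, 1, 3, 6] (max |s|=8)
Stage 3 (SUM): sum[0..0]=3, sum[0..1]=11, sum[0..2]=12, sum[0..3]=15, sum[0..4]=21 -> [3, 11, 12, 15, 21] (max |s|=21)
Overall max amplitude: 21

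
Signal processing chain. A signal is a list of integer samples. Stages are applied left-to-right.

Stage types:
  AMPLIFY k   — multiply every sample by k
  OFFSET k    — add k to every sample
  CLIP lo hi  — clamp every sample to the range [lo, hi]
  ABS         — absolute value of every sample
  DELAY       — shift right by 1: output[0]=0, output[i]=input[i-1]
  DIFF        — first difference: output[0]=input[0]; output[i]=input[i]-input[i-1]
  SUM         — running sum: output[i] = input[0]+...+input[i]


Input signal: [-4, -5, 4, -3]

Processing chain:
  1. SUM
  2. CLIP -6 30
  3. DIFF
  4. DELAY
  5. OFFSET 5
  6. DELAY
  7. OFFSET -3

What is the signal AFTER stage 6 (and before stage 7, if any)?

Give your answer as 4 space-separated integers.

Answer: 0 5 1 3

Derivation:
Input: [-4, -5, 4, -3]
Stage 1 (SUM): sum[0..0]=-4, sum[0..1]=-9, sum[0..2]=-5, sum[0..3]=-8 -> [-4, -9, -5, -8]
Stage 2 (CLIP -6 30): clip(-4,-6,30)=-4, clip(-9,-6,30)=-6, clip(-5,-6,30)=-5, clip(-8,-6,30)=-6 -> [-4, -6, -5, -6]
Stage 3 (DIFF): s[0]=-4, -6--4=-2, -5--6=1, -6--5=-1 -> [-4, -2, 1, -1]
Stage 4 (DELAY): [0, -4, -2, 1] = [0, -4, -2, 1] -> [0, -4, -2, 1]
Stage 5 (OFFSET 5): 0+5=5, -4+5=1, -2+5=3, 1+5=6 -> [5, 1, 3, 6]
Stage 6 (DELAY): [0, 5, 1, 3] = [0, 5, 1, 3] -> [0, 5, 1, 3]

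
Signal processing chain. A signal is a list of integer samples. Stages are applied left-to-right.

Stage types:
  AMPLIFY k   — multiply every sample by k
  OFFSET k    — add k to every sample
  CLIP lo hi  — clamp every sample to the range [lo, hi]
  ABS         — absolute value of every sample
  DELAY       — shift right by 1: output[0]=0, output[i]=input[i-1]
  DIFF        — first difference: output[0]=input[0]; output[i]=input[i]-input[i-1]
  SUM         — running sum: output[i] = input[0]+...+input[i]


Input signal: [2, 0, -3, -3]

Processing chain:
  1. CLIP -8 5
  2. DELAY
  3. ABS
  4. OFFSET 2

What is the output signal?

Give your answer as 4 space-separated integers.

Answer: 2 4 2 5

Derivation:
Input: [2, 0, -3, -3]
Stage 1 (CLIP -8 5): clip(2,-8,5)=2, clip(0,-8,5)=0, clip(-3,-8,5)=-3, clip(-3,-8,5)=-3 -> [2, 0, -3, -3]
Stage 2 (DELAY): [0, 2, 0, -3] = [0, 2, 0, -3] -> [0, 2, 0, -3]
Stage 3 (ABS): |0|=0, |2|=2, |0|=0, |-3|=3 -> [0, 2, 0, 3]
Stage 4 (OFFSET 2): 0+2=2, 2+2=4, 0+2=2, 3+2=5 -> [2, 4, 2, 5]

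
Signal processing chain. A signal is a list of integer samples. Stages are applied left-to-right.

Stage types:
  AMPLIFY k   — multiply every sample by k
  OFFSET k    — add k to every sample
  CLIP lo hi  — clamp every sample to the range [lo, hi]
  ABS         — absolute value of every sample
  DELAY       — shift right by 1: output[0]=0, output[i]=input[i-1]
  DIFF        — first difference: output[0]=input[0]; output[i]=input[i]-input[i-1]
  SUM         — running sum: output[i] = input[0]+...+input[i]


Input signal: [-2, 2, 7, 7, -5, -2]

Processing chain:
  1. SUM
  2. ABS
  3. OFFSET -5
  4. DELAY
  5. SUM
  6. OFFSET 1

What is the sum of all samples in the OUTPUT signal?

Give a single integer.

Answer: -1

Derivation:
Input: [-2, 2, 7, 7, -5, -2]
Stage 1 (SUM): sum[0..0]=-2, sum[0..1]=0, sum[0..2]=7, sum[0..3]=14, sum[0..4]=9, sum[0..5]=7 -> [-2, 0, 7, 14, 9, 7]
Stage 2 (ABS): |-2|=2, |0|=0, |7|=7, |14|=14, |9|=9, |7|=7 -> [2, 0, 7, 14, 9, 7]
Stage 3 (OFFSET -5): 2+-5=-3, 0+-5=-5, 7+-5=2, 14+-5=9, 9+-5=4, 7+-5=2 -> [-3, -5, 2, 9, 4, 2]
Stage 4 (DELAY): [0, -3, -5, 2, 9, 4] = [0, -3, -5, 2, 9, 4] -> [0, -3, -5, 2, 9, 4]
Stage 5 (SUM): sum[0..0]=0, sum[0..1]=-3, sum[0..2]=-8, sum[0..3]=-6, sum[0..4]=3, sum[0..5]=7 -> [0, -3, -8, -6, 3, 7]
Stage 6 (OFFSET 1): 0+1=1, -3+1=-2, -8+1=-7, -6+1=-5, 3+1=4, 7+1=8 -> [1, -2, -7, -5, 4, 8]
Output sum: -1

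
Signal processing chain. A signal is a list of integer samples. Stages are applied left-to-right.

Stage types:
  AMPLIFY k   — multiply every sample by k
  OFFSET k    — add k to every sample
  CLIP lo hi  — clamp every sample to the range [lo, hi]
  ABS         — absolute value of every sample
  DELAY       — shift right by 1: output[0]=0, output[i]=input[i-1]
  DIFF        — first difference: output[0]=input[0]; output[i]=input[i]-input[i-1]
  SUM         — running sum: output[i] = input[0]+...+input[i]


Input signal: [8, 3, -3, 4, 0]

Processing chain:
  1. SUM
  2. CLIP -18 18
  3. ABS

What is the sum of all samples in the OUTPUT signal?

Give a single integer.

Answer: 51

Derivation:
Input: [8, 3, -3, 4, 0]
Stage 1 (SUM): sum[0..0]=8, sum[0..1]=11, sum[0..2]=8, sum[0..3]=12, sum[0..4]=12 -> [8, 11, 8, 12, 12]
Stage 2 (CLIP -18 18): clip(8,-18,18)=8, clip(11,-18,18)=11, clip(8,-18,18)=8, clip(12,-18,18)=12, clip(12,-18,18)=12 -> [8, 11, 8, 12, 12]
Stage 3 (ABS): |8|=8, |11|=11, |8|=8, |12|=12, |12|=12 -> [8, 11, 8, 12, 12]
Output sum: 51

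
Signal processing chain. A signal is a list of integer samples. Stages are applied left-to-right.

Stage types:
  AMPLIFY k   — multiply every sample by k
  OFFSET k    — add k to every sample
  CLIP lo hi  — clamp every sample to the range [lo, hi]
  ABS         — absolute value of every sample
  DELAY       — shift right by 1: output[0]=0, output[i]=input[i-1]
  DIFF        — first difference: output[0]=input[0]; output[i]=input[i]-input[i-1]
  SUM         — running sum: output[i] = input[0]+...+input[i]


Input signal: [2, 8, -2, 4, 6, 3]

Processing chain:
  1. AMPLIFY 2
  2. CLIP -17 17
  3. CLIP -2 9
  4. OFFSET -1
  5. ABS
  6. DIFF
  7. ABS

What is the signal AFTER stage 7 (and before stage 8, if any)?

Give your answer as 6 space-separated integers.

Input: [2, 8, -2, 4, 6, 3]
Stage 1 (AMPLIFY 2): 2*2=4, 8*2=16, -2*2=-4, 4*2=8, 6*2=12, 3*2=6 -> [4, 16, -4, 8, 12, 6]
Stage 2 (CLIP -17 17): clip(4,-17,17)=4, clip(16,-17,17)=16, clip(-4,-17,17)=-4, clip(8,-17,17)=8, clip(12,-17,17)=12, clip(6,-17,17)=6 -> [4, 16, -4, 8, 12, 6]
Stage 3 (CLIP -2 9): clip(4,-2,9)=4, clip(16,-2,9)=9, clip(-4,-2,9)=-2, clip(8,-2,9)=8, clip(12,-2,9)=9, clip(6,-2,9)=6 -> [4, 9, -2, 8, 9, 6]
Stage 4 (OFFSET -1): 4+-1=3, 9+-1=8, -2+-1=-3, 8+-1=7, 9+-1=8, 6+-1=5 -> [3, 8, -3, 7, 8, 5]
Stage 5 (ABS): |3|=3, |8|=8, |-3|=3, |7|=7, |8|=8, |5|=5 -> [3, 8, 3, 7, 8, 5]
Stage 6 (DIFF): s[0]=3, 8-3=5, 3-8=-5, 7-3=4, 8-7=1, 5-8=-3 -> [3, 5, -5, 4, 1, -3]
Stage 7 (ABS): |3|=3, |5|=5, |-5|=5, |4|=4, |1|=1, |-3|=3 -> [3, 5, 5, 4, 1, 3]

Answer: 3 5 5 4 1 3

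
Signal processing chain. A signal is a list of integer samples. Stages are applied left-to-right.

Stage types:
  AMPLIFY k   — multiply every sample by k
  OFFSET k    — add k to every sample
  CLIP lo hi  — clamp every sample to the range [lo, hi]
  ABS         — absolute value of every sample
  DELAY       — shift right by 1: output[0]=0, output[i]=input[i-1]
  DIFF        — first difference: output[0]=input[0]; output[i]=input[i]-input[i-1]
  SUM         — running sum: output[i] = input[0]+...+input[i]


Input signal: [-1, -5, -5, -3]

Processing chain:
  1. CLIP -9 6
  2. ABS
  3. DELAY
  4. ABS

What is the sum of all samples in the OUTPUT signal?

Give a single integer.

Input: [-1, -5, -5, -3]
Stage 1 (CLIP -9 6): clip(-1,-9,6)=-1, clip(-5,-9,6)=-5, clip(-5,-9,6)=-5, clip(-3,-9,6)=-3 -> [-1, -5, -5, -3]
Stage 2 (ABS): |-1|=1, |-5|=5, |-5|=5, |-3|=3 -> [1, 5, 5, 3]
Stage 3 (DELAY): [0, 1, 5, 5] = [0, 1, 5, 5] -> [0, 1, 5, 5]
Stage 4 (ABS): |0|=0, |1|=1, |5|=5, |5|=5 -> [0, 1, 5, 5]
Output sum: 11

Answer: 11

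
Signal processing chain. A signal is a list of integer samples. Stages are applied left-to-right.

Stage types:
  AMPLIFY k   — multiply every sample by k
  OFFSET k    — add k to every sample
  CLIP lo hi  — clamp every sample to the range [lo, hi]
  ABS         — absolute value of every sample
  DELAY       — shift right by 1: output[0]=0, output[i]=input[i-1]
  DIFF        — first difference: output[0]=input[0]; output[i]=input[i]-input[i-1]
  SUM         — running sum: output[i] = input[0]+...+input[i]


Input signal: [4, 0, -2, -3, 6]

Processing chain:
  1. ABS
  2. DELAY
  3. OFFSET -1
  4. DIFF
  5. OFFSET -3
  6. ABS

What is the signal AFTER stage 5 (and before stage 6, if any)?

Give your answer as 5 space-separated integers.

Input: [4, 0, -2, -3, 6]
Stage 1 (ABS): |4|=4, |0|=0, |-2|=2, |-3|=3, |6|=6 -> [4, 0, 2, 3, 6]
Stage 2 (DELAY): [0, 4, 0, 2, 3] = [0, 4, 0, 2, 3] -> [0, 4, 0, 2, 3]
Stage 3 (OFFSET -1): 0+-1=-1, 4+-1=3, 0+-1=-1, 2+-1=1, 3+-1=2 -> [-1, 3, -1, 1, 2]
Stage 4 (DIFF): s[0]=-1, 3--1=4, -1-3=-4, 1--1=2, 2-1=1 -> [-1, 4, -4, 2, 1]
Stage 5 (OFFSET -3): -1+-3=-4, 4+-3=1, -4+-3=-7, 2+-3=-1, 1+-3=-2 -> [-4, 1, -7, -1, -2]

Answer: -4 1 -7 -1 -2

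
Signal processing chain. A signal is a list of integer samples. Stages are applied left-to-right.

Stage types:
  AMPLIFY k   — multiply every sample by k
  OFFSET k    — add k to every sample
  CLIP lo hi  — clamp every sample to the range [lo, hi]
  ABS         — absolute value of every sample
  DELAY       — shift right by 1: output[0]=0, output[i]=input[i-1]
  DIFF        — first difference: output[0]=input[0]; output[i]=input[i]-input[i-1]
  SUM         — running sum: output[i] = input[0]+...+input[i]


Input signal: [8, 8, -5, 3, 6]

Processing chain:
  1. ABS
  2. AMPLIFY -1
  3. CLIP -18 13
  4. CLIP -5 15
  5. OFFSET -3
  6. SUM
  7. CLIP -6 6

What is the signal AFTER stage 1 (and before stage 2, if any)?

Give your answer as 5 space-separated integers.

Input: [8, 8, -5, 3, 6]
Stage 1 (ABS): |8|=8, |8|=8, |-5|=5, |3|=3, |6|=6 -> [8, 8, 5, 3, 6]

Answer: 8 8 5 3 6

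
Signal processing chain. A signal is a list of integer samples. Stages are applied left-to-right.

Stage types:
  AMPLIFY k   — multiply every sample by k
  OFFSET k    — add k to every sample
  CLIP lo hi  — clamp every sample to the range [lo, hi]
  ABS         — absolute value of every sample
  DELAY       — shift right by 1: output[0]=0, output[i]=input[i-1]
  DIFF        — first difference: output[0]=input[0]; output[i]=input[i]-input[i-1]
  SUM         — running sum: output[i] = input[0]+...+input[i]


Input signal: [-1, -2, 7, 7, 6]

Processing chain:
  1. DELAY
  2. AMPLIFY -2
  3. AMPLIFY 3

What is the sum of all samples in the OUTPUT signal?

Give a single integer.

Answer: -66

Derivation:
Input: [-1, -2, 7, 7, 6]
Stage 1 (DELAY): [0, -1, -2, 7, 7] = [0, -1, -2, 7, 7] -> [0, -1, -2, 7, 7]
Stage 2 (AMPLIFY -2): 0*-2=0, -1*-2=2, -2*-2=4, 7*-2=-14, 7*-2=-14 -> [0, 2, 4, -14, -14]
Stage 3 (AMPLIFY 3): 0*3=0, 2*3=6, 4*3=12, -14*3=-42, -14*3=-42 -> [0, 6, 12, -42, -42]
Output sum: -66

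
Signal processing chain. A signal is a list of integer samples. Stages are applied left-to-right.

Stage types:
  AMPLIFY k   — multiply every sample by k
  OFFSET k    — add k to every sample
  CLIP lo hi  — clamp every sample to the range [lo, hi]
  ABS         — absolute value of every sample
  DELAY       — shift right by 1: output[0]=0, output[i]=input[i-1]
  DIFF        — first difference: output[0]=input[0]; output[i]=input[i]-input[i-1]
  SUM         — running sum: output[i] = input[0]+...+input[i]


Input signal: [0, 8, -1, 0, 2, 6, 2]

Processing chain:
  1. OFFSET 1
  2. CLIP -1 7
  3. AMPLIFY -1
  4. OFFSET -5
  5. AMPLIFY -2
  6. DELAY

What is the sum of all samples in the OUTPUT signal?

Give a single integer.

Input: [0, 8, -1, 0, 2, 6, 2]
Stage 1 (OFFSET 1): 0+1=1, 8+1=9, -1+1=0, 0+1=1, 2+1=3, 6+1=7, 2+1=3 -> [1, 9, 0, 1, 3, 7, 3]
Stage 2 (CLIP -1 7): clip(1,-1,7)=1, clip(9,-1,7)=7, clip(0,-1,7)=0, clip(1,-1,7)=1, clip(3,-1,7)=3, clip(7,-1,7)=7, clip(3,-1,7)=3 -> [1, 7, 0, 1, 3, 7, 3]
Stage 3 (AMPLIFY -1): 1*-1=-1, 7*-1=-7, 0*-1=0, 1*-1=-1, 3*-1=-3, 7*-1=-7, 3*-1=-3 -> [-1, -7, 0, -1, -3, -7, -3]
Stage 4 (OFFSET -5): -1+-5=-6, -7+-5=-12, 0+-5=-5, -1+-5=-6, -3+-5=-8, -7+-5=-12, -3+-5=-8 -> [-6, -12, -5, -6, -8, -12, -8]
Stage 5 (AMPLIFY -2): -6*-2=12, -12*-2=24, -5*-2=10, -6*-2=12, -8*-2=16, -12*-2=24, -8*-2=16 -> [12, 24, 10, 12, 16, 24, 16]
Stage 6 (DELAY): [0, 12, 24, 10, 12, 16, 24] = [0, 12, 24, 10, 12, 16, 24] -> [0, 12, 24, 10, 12, 16, 24]
Output sum: 98

Answer: 98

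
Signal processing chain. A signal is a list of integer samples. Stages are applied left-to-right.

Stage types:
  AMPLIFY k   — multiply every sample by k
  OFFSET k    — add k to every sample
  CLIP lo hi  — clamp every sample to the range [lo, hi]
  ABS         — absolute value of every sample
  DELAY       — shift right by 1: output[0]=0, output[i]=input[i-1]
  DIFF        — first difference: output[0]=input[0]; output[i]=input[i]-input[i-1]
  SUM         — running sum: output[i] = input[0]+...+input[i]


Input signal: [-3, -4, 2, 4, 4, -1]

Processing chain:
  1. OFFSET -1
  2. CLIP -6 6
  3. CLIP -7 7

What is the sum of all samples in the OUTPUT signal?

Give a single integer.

Answer: -4

Derivation:
Input: [-3, -4, 2, 4, 4, -1]
Stage 1 (OFFSET -1): -3+-1=-4, -4+-1=-5, 2+-1=1, 4+-1=3, 4+-1=3, -1+-1=-2 -> [-4, -5, 1, 3, 3, -2]
Stage 2 (CLIP -6 6): clip(-4,-6,6)=-4, clip(-5,-6,6)=-5, clip(1,-6,6)=1, clip(3,-6,6)=3, clip(3,-6,6)=3, clip(-2,-6,6)=-2 -> [-4, -5, 1, 3, 3, -2]
Stage 3 (CLIP -7 7): clip(-4,-7,7)=-4, clip(-5,-7,7)=-5, clip(1,-7,7)=1, clip(3,-7,7)=3, clip(3,-7,7)=3, clip(-2,-7,7)=-2 -> [-4, -5, 1, 3, 3, -2]
Output sum: -4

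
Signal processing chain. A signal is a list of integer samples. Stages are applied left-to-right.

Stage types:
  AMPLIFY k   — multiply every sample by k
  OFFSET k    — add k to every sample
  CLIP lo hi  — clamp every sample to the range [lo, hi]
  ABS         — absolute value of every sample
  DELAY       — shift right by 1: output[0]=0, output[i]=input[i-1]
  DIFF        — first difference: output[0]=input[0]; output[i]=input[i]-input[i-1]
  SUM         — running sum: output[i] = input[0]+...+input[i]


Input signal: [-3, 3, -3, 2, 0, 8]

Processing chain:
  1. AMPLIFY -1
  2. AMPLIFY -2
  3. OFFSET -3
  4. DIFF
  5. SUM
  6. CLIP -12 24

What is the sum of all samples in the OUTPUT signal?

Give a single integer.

Answer: -4

Derivation:
Input: [-3, 3, -3, 2, 0, 8]
Stage 1 (AMPLIFY -1): -3*-1=3, 3*-1=-3, -3*-1=3, 2*-1=-2, 0*-1=0, 8*-1=-8 -> [3, -3, 3, -2, 0, -8]
Stage 2 (AMPLIFY -2): 3*-2=-6, -3*-2=6, 3*-2=-6, -2*-2=4, 0*-2=0, -8*-2=16 -> [-6, 6, -6, 4, 0, 16]
Stage 3 (OFFSET -3): -6+-3=-9, 6+-3=3, -6+-3=-9, 4+-3=1, 0+-3=-3, 16+-3=13 -> [-9, 3, -9, 1, -3, 13]
Stage 4 (DIFF): s[0]=-9, 3--9=12, -9-3=-12, 1--9=10, -3-1=-4, 13--3=16 -> [-9, 12, -12, 10, -4, 16]
Stage 5 (SUM): sum[0..0]=-9, sum[0..1]=3, sum[0..2]=-9, sum[0..3]=1, sum[0..4]=-3, sum[0..5]=13 -> [-9, 3, -9, 1, -3, 13]
Stage 6 (CLIP -12 24): clip(-9,-12,24)=-9, clip(3,-12,24)=3, clip(-9,-12,24)=-9, clip(1,-12,24)=1, clip(-3,-12,24)=-3, clip(13,-12,24)=13 -> [-9, 3, -9, 1, -3, 13]
Output sum: -4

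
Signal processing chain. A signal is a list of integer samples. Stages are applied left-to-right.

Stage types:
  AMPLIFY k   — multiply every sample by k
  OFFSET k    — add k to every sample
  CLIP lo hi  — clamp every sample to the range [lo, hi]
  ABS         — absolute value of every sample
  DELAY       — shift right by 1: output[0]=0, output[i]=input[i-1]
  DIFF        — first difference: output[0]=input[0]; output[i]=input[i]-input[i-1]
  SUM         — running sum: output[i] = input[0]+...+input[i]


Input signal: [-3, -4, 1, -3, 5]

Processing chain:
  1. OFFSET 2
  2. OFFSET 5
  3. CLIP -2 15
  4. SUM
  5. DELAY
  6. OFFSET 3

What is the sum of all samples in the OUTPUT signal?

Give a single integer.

Input: [-3, -4, 1, -3, 5]
Stage 1 (OFFSET 2): -3+2=-1, -4+2=-2, 1+2=3, -3+2=-1, 5+2=7 -> [-1, -2, 3, -1, 7]
Stage 2 (OFFSET 5): -1+5=4, -2+5=3, 3+5=8, -1+5=4, 7+5=12 -> [4, 3, 8, 4, 12]
Stage 3 (CLIP -2 15): clip(4,-2,15)=4, clip(3,-2,15)=3, clip(8,-2,15)=8, clip(4,-2,15)=4, clip(12,-2,15)=12 -> [4, 3, 8, 4, 12]
Stage 4 (SUM): sum[0..0]=4, sum[0..1]=7, sum[0..2]=15, sum[0..3]=19, sum[0..4]=31 -> [4, 7, 15, 19, 31]
Stage 5 (DELAY): [0, 4, 7, 15, 19] = [0, 4, 7, 15, 19] -> [0, 4, 7, 15, 19]
Stage 6 (OFFSET 3): 0+3=3, 4+3=7, 7+3=10, 15+3=18, 19+3=22 -> [3, 7, 10, 18, 22]
Output sum: 60

Answer: 60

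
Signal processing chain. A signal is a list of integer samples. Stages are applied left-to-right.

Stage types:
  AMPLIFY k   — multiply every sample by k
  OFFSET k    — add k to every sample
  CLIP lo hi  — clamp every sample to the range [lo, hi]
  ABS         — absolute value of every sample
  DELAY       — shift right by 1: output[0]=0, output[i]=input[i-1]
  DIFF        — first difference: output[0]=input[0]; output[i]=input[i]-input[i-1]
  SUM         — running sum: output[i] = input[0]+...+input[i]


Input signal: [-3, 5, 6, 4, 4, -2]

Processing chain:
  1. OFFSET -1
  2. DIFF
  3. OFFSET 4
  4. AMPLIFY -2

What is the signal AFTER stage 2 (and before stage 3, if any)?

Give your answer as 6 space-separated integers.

Answer: -4 8 1 -2 0 -6

Derivation:
Input: [-3, 5, 6, 4, 4, -2]
Stage 1 (OFFSET -1): -3+-1=-4, 5+-1=4, 6+-1=5, 4+-1=3, 4+-1=3, -2+-1=-3 -> [-4, 4, 5, 3, 3, -3]
Stage 2 (DIFF): s[0]=-4, 4--4=8, 5-4=1, 3-5=-2, 3-3=0, -3-3=-6 -> [-4, 8, 1, -2, 0, -6]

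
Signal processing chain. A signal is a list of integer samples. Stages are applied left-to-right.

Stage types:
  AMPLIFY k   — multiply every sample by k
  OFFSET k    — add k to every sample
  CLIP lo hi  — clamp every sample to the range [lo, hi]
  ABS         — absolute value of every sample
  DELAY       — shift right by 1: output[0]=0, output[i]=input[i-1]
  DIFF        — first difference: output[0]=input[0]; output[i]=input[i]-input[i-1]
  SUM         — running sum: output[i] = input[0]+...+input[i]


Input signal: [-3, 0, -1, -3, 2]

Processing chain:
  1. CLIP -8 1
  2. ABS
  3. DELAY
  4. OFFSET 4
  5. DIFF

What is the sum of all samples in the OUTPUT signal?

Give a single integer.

Answer: 7

Derivation:
Input: [-3, 0, -1, -3, 2]
Stage 1 (CLIP -8 1): clip(-3,-8,1)=-3, clip(0,-8,1)=0, clip(-1,-8,1)=-1, clip(-3,-8,1)=-3, clip(2,-8,1)=1 -> [-3, 0, -1, -3, 1]
Stage 2 (ABS): |-3|=3, |0|=0, |-1|=1, |-3|=3, |1|=1 -> [3, 0, 1, 3, 1]
Stage 3 (DELAY): [0, 3, 0, 1, 3] = [0, 3, 0, 1, 3] -> [0, 3, 0, 1, 3]
Stage 4 (OFFSET 4): 0+4=4, 3+4=7, 0+4=4, 1+4=5, 3+4=7 -> [4, 7, 4, 5, 7]
Stage 5 (DIFF): s[0]=4, 7-4=3, 4-7=-3, 5-4=1, 7-5=2 -> [4, 3, -3, 1, 2]
Output sum: 7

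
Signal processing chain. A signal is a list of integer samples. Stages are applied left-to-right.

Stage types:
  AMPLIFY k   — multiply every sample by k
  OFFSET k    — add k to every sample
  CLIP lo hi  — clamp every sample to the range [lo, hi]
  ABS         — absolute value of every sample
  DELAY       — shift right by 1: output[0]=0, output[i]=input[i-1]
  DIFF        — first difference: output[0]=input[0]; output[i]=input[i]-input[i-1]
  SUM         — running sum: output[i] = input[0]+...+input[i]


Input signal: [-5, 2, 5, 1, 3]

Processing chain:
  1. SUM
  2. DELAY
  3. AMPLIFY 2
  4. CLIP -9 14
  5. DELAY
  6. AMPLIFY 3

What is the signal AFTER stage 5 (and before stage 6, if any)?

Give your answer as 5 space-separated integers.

Answer: 0 0 -9 -6 4

Derivation:
Input: [-5, 2, 5, 1, 3]
Stage 1 (SUM): sum[0..0]=-5, sum[0..1]=-3, sum[0..2]=2, sum[0..3]=3, sum[0..4]=6 -> [-5, -3, 2, 3, 6]
Stage 2 (DELAY): [0, -5, -3, 2, 3] = [0, -5, -3, 2, 3] -> [0, -5, -3, 2, 3]
Stage 3 (AMPLIFY 2): 0*2=0, -5*2=-10, -3*2=-6, 2*2=4, 3*2=6 -> [0, -10, -6, 4, 6]
Stage 4 (CLIP -9 14): clip(0,-9,14)=0, clip(-10,-9,14)=-9, clip(-6,-9,14)=-6, clip(4,-9,14)=4, clip(6,-9,14)=6 -> [0, -9, -6, 4, 6]
Stage 5 (DELAY): [0, 0, -9, -6, 4] = [0, 0, -9, -6, 4] -> [0, 0, -9, -6, 4]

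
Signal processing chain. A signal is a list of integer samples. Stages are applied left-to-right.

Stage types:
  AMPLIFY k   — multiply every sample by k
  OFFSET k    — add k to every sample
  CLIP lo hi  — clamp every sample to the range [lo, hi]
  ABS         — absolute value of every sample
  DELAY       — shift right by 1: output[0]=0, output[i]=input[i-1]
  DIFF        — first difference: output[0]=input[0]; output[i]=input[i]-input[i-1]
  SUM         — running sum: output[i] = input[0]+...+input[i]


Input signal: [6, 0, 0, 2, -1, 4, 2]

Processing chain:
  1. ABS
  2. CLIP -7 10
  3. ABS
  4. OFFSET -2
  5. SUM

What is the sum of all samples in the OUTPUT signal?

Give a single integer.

Answer: 7

Derivation:
Input: [6, 0, 0, 2, -1, 4, 2]
Stage 1 (ABS): |6|=6, |0|=0, |0|=0, |2|=2, |-1|=1, |4|=4, |2|=2 -> [6, 0, 0, 2, 1, 4, 2]
Stage 2 (CLIP -7 10): clip(6,-7,10)=6, clip(0,-7,10)=0, clip(0,-7,10)=0, clip(2,-7,10)=2, clip(1,-7,10)=1, clip(4,-7,10)=4, clip(2,-7,10)=2 -> [6, 0, 0, 2, 1, 4, 2]
Stage 3 (ABS): |6|=6, |0|=0, |0|=0, |2|=2, |1|=1, |4|=4, |2|=2 -> [6, 0, 0, 2, 1, 4, 2]
Stage 4 (OFFSET -2): 6+-2=4, 0+-2=-2, 0+-2=-2, 2+-2=0, 1+-2=-1, 4+-2=2, 2+-2=0 -> [4, -2, -2, 0, -1, 2, 0]
Stage 5 (SUM): sum[0..0]=4, sum[0..1]=2, sum[0..2]=0, sum[0..3]=0, sum[0..4]=-1, sum[0..5]=1, sum[0..6]=1 -> [4, 2, 0, 0, -1, 1, 1]
Output sum: 7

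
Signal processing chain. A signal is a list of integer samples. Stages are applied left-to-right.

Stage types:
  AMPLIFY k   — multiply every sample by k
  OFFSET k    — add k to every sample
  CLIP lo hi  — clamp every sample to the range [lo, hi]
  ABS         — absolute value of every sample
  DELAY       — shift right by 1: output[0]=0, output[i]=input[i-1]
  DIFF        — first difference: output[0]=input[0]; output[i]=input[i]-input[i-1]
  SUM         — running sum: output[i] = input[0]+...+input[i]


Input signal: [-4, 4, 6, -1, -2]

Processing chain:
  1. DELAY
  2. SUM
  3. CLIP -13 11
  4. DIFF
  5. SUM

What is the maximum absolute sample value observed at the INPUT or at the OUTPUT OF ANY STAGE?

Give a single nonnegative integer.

Input: [-4, 4, 6, -1, -2] (max |s|=6)
Stage 1 (DELAY): [0, -4, 4, 6, -1] = [0, -4, 4, 6, -1] -> [0, -4, 4, 6, -1] (max |s|=6)
Stage 2 (SUM): sum[0..0]=0, sum[0..1]=-4, sum[0..2]=0, sum[0..3]=6, sum[0..4]=5 -> [0, -4, 0, 6, 5] (max |s|=6)
Stage 3 (CLIP -13 11): clip(0,-13,11)=0, clip(-4,-13,11)=-4, clip(0,-13,11)=0, clip(6,-13,11)=6, clip(5,-13,11)=5 -> [0, -4, 0, 6, 5] (max |s|=6)
Stage 4 (DIFF): s[0]=0, -4-0=-4, 0--4=4, 6-0=6, 5-6=-1 -> [0, -4, 4, 6, -1] (max |s|=6)
Stage 5 (SUM): sum[0..0]=0, sum[0..1]=-4, sum[0..2]=0, sum[0..3]=6, sum[0..4]=5 -> [0, -4, 0, 6, 5] (max |s|=6)
Overall max amplitude: 6

Answer: 6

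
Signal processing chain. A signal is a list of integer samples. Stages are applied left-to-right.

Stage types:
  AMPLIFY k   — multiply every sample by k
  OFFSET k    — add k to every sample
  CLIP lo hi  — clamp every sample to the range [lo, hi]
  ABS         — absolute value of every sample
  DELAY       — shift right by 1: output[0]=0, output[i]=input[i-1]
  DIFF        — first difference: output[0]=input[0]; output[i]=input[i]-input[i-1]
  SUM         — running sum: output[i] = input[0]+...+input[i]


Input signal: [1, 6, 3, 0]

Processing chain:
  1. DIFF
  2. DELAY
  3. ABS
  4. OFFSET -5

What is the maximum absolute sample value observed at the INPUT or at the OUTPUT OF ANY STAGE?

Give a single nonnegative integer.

Input: [1, 6, 3, 0] (max |s|=6)
Stage 1 (DIFF): s[0]=1, 6-1=5, 3-6=-3, 0-3=-3 -> [1, 5, -3, -3] (max |s|=5)
Stage 2 (DELAY): [0, 1, 5, -3] = [0, 1, 5, -3] -> [0, 1, 5, -3] (max |s|=5)
Stage 3 (ABS): |0|=0, |1|=1, |5|=5, |-3|=3 -> [0, 1, 5, 3] (max |s|=5)
Stage 4 (OFFSET -5): 0+-5=-5, 1+-5=-4, 5+-5=0, 3+-5=-2 -> [-5, -4, 0, -2] (max |s|=5)
Overall max amplitude: 6

Answer: 6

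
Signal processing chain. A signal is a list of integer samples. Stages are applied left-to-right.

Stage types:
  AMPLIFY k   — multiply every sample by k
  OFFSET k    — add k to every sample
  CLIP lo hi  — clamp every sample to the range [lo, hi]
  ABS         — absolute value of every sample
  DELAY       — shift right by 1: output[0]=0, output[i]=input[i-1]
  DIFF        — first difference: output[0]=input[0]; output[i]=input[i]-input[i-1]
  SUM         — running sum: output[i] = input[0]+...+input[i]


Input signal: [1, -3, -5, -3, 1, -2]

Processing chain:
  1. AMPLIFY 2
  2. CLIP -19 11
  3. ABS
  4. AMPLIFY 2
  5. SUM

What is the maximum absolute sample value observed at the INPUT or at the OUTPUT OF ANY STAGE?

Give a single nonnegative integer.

Answer: 60

Derivation:
Input: [1, -3, -5, -3, 1, -2] (max |s|=5)
Stage 1 (AMPLIFY 2): 1*2=2, -3*2=-6, -5*2=-10, -3*2=-6, 1*2=2, -2*2=-4 -> [2, -6, -10, -6, 2, -4] (max |s|=10)
Stage 2 (CLIP -19 11): clip(2,-19,11)=2, clip(-6,-19,11)=-6, clip(-10,-19,11)=-10, clip(-6,-19,11)=-6, clip(2,-19,11)=2, clip(-4,-19,11)=-4 -> [2, -6, -10, -6, 2, -4] (max |s|=10)
Stage 3 (ABS): |2|=2, |-6|=6, |-10|=10, |-6|=6, |2|=2, |-4|=4 -> [2, 6, 10, 6, 2, 4] (max |s|=10)
Stage 4 (AMPLIFY 2): 2*2=4, 6*2=12, 10*2=20, 6*2=12, 2*2=4, 4*2=8 -> [4, 12, 20, 12, 4, 8] (max |s|=20)
Stage 5 (SUM): sum[0..0]=4, sum[0..1]=16, sum[0..2]=36, sum[0..3]=48, sum[0..4]=52, sum[0..5]=60 -> [4, 16, 36, 48, 52, 60] (max |s|=60)
Overall max amplitude: 60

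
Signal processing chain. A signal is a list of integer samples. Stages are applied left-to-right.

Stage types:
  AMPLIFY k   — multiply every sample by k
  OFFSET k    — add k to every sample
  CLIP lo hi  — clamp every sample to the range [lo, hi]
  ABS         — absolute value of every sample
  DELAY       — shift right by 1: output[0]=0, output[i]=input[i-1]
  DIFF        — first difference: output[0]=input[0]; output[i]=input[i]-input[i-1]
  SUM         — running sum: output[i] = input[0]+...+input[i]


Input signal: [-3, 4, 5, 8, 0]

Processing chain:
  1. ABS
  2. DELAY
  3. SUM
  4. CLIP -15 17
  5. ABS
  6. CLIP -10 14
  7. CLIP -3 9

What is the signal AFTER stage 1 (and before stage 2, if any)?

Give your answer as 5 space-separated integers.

Input: [-3, 4, 5, 8, 0]
Stage 1 (ABS): |-3|=3, |4|=4, |5|=5, |8|=8, |0|=0 -> [3, 4, 5, 8, 0]

Answer: 3 4 5 8 0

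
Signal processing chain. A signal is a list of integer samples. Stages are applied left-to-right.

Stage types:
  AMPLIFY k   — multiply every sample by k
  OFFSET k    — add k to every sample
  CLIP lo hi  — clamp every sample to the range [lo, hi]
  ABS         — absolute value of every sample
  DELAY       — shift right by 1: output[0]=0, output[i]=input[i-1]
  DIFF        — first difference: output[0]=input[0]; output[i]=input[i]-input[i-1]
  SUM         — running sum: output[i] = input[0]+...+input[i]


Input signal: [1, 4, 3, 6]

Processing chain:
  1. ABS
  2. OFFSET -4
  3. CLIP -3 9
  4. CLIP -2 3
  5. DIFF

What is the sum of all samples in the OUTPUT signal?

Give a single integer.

Input: [1, 4, 3, 6]
Stage 1 (ABS): |1|=1, |4|=4, |3|=3, |6|=6 -> [1, 4, 3, 6]
Stage 2 (OFFSET -4): 1+-4=-3, 4+-4=0, 3+-4=-1, 6+-4=2 -> [-3, 0, -1, 2]
Stage 3 (CLIP -3 9): clip(-3,-3,9)=-3, clip(0,-3,9)=0, clip(-1,-3,9)=-1, clip(2,-3,9)=2 -> [-3, 0, -1, 2]
Stage 4 (CLIP -2 3): clip(-3,-2,3)=-2, clip(0,-2,3)=0, clip(-1,-2,3)=-1, clip(2,-2,3)=2 -> [-2, 0, -1, 2]
Stage 5 (DIFF): s[0]=-2, 0--2=2, -1-0=-1, 2--1=3 -> [-2, 2, -1, 3]
Output sum: 2

Answer: 2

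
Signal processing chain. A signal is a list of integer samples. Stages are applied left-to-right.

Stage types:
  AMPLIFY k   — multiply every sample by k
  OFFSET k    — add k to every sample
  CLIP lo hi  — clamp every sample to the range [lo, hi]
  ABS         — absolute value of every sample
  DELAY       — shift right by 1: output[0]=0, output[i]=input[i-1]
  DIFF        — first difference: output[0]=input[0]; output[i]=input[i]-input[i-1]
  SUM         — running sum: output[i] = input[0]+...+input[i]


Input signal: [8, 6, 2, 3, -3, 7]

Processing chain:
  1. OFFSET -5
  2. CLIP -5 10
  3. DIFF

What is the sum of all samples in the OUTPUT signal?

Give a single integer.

Answer: 2

Derivation:
Input: [8, 6, 2, 3, -3, 7]
Stage 1 (OFFSET -5): 8+-5=3, 6+-5=1, 2+-5=-3, 3+-5=-2, -3+-5=-8, 7+-5=2 -> [3, 1, -3, -2, -8, 2]
Stage 2 (CLIP -5 10): clip(3,-5,10)=3, clip(1,-5,10)=1, clip(-3,-5,10)=-3, clip(-2,-5,10)=-2, clip(-8,-5,10)=-5, clip(2,-5,10)=2 -> [3, 1, -3, -2, -5, 2]
Stage 3 (DIFF): s[0]=3, 1-3=-2, -3-1=-4, -2--3=1, -5--2=-3, 2--5=7 -> [3, -2, -4, 1, -3, 7]
Output sum: 2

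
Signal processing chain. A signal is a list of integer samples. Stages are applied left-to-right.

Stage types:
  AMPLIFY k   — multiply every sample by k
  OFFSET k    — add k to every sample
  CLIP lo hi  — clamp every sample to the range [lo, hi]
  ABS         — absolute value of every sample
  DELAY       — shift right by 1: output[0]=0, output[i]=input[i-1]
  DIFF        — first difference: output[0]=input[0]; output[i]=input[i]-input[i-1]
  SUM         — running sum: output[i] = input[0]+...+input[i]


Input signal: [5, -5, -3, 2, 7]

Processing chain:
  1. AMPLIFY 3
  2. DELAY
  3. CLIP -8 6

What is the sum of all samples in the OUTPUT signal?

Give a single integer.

Input: [5, -5, -3, 2, 7]
Stage 1 (AMPLIFY 3): 5*3=15, -5*3=-15, -3*3=-9, 2*3=6, 7*3=21 -> [15, -15, -9, 6, 21]
Stage 2 (DELAY): [0, 15, -15, -9, 6] = [0, 15, -15, -9, 6] -> [0, 15, -15, -9, 6]
Stage 3 (CLIP -8 6): clip(0,-8,6)=0, clip(15,-8,6)=6, clip(-15,-8,6)=-8, clip(-9,-8,6)=-8, clip(6,-8,6)=6 -> [0, 6, -8, -8, 6]
Output sum: -4

Answer: -4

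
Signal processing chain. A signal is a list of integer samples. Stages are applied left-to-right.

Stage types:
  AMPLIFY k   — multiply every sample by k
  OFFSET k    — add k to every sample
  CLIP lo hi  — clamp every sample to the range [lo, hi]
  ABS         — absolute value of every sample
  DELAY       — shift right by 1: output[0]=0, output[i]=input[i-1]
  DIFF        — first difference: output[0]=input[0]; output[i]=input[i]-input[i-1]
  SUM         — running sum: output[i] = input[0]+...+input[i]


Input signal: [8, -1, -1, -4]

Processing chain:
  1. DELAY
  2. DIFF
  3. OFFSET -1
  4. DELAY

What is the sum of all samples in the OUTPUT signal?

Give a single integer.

Input: [8, -1, -1, -4]
Stage 1 (DELAY): [0, 8, -1, -1] = [0, 8, -1, -1] -> [0, 8, -1, -1]
Stage 2 (DIFF): s[0]=0, 8-0=8, -1-8=-9, -1--1=0 -> [0, 8, -9, 0]
Stage 3 (OFFSET -1): 0+-1=-1, 8+-1=7, -9+-1=-10, 0+-1=-1 -> [-1, 7, -10, -1]
Stage 4 (DELAY): [0, -1, 7, -10] = [0, -1, 7, -10] -> [0, -1, 7, -10]
Output sum: -4

Answer: -4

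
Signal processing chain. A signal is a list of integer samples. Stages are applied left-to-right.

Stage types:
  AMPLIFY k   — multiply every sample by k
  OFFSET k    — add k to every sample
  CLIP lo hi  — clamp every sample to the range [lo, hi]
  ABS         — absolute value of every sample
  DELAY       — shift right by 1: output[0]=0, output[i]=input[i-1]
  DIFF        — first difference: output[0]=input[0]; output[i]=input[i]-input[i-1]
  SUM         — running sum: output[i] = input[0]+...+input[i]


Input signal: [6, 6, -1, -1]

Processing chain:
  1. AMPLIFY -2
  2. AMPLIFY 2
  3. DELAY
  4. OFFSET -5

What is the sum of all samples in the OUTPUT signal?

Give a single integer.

Input: [6, 6, -1, -1]
Stage 1 (AMPLIFY -2): 6*-2=-12, 6*-2=-12, -1*-2=2, -1*-2=2 -> [-12, -12, 2, 2]
Stage 2 (AMPLIFY 2): -12*2=-24, -12*2=-24, 2*2=4, 2*2=4 -> [-24, -24, 4, 4]
Stage 3 (DELAY): [0, -24, -24, 4] = [0, -24, -24, 4] -> [0, -24, -24, 4]
Stage 4 (OFFSET -5): 0+-5=-5, -24+-5=-29, -24+-5=-29, 4+-5=-1 -> [-5, -29, -29, -1]
Output sum: -64

Answer: -64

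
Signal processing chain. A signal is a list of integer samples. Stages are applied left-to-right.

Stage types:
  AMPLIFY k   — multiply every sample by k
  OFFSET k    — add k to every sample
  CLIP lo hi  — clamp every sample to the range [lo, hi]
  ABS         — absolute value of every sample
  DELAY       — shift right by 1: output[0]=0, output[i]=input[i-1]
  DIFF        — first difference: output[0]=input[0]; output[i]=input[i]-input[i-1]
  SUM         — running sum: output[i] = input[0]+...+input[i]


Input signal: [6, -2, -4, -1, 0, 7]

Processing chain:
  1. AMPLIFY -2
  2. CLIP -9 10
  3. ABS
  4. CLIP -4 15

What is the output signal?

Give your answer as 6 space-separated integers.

Answer: 9 4 8 2 0 9

Derivation:
Input: [6, -2, -4, -1, 0, 7]
Stage 1 (AMPLIFY -2): 6*-2=-12, -2*-2=4, -4*-2=8, -1*-2=2, 0*-2=0, 7*-2=-14 -> [-12, 4, 8, 2, 0, -14]
Stage 2 (CLIP -9 10): clip(-12,-9,10)=-9, clip(4,-9,10)=4, clip(8,-9,10)=8, clip(2,-9,10)=2, clip(0,-9,10)=0, clip(-14,-9,10)=-9 -> [-9, 4, 8, 2, 0, -9]
Stage 3 (ABS): |-9|=9, |4|=4, |8|=8, |2|=2, |0|=0, |-9|=9 -> [9, 4, 8, 2, 0, 9]
Stage 4 (CLIP -4 15): clip(9,-4,15)=9, clip(4,-4,15)=4, clip(8,-4,15)=8, clip(2,-4,15)=2, clip(0,-4,15)=0, clip(9,-4,15)=9 -> [9, 4, 8, 2, 0, 9]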